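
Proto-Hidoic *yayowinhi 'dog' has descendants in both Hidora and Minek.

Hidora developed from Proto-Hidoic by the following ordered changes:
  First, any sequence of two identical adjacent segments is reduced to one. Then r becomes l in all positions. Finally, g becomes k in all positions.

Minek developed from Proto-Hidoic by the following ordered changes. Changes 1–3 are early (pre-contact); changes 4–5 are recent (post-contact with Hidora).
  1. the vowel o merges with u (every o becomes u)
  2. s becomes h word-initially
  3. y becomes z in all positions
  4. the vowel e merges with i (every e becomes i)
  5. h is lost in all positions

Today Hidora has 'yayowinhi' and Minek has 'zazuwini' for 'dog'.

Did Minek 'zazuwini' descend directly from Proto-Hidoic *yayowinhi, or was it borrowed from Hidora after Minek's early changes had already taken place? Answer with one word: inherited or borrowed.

inherited

If inherited, *yayowinhi would pass through all of Minek's changes:
Minek: start from *yayowinhi.
  rule 1 (vowel merger): yayowinhi → yayuwinhi
  rule 2: no change — yayuwinhi
  rule 3 (unconditioned shift): yayuwinhi → zazuwinhi
  rule 4: no change — zazuwinhi
  rule 5 (h-loss): zazuwinhi → zazuwini
  ⇒ Minek zazuwini
If borrowed from Hidora 'yayowinhi' after the early changes, it would undergo only the recent ones:
  rule 4 (vowel merger): no change (yayowinhi)
  rule 5 (h-loss): yayowinhi → yayowini
  ⇒ as a loan: yayowini
Minek 'zazuwini' matches the inherited outcome exactly, so it is an inherited cognate, not a loan.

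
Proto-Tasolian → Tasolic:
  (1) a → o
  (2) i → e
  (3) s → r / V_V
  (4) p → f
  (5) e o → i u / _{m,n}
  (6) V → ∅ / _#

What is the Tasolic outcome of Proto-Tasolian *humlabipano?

humlobefun

Tasolic: *humlabipano
  humlabipano → humlobipono   [vowel merger]
  humlobipono → humlobepono   [vowel merger]
  humlobepono (rule 3 does not apply)
  humlobepono → humlobefono   [unconditioned shift]
  humlobefono → humlobefuno   [pre-nasal raising]
  humlobefuno → humlobefun   [apocope]
  giving Tasolic humlobefun.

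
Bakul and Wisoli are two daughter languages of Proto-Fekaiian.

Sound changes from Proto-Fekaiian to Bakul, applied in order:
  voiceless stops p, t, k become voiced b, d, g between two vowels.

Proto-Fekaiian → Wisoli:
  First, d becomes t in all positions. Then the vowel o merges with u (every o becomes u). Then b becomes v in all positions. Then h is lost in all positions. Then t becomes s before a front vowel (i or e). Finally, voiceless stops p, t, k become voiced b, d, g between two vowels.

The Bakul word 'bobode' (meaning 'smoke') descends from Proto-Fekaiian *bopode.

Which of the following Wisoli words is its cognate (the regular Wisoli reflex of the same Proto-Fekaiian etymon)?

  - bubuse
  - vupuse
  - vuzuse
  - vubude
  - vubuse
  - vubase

Wisoli: start from *bopode.
  rule 1 (unconditioned shift): bopode → bopote
  rule 2 (vowel merger): bopote → bupute
  rule 3 (unconditioned shift): bupute → vupute
  rule 4: no change — vupute
  rule 5 (palatalisation): vupute → vupuse
  rule 6 (intervocalic voicing): vupuse → vubuse
  ⇒ Wisoli vubuse
The other candidates each miss or misapply at least one Wisoli change.

vubuse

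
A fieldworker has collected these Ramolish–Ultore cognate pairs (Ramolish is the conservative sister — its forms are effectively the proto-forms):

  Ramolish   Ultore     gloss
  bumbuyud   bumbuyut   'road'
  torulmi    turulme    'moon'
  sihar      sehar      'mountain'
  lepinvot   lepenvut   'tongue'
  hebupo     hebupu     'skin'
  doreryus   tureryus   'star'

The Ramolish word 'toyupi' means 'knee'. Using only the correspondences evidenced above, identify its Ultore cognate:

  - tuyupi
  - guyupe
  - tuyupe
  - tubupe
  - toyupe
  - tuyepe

lepinvot ~ lepenvut — Ramolish o corresponds to Ultore u after a consonant, before a consonant other than r, m, n, p, b, f, v.
torulmi ~ turulme — Ramolish i corresponds to Ultore e word-finally.
Applying these to Ramolish 'toyupi':
  toyupi → tuyupi   (o→u after a consonant, before a consonant other than r, m, n, p, b, f, v)
  tuyupi → tuyupe   (i→e word-finally)
So the Ultore cognate is 'tuyupe'.

tuyupe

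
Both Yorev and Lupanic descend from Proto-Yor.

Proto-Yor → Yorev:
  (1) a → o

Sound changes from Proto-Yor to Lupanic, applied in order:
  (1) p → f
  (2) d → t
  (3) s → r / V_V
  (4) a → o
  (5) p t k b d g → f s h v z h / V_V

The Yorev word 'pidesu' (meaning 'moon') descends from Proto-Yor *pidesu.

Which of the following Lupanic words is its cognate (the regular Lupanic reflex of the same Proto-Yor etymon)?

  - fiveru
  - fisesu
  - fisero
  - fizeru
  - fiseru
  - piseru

fiseru

Lupanic: *pidesu > fidesu > fitesu > fiteru > fiseru  (by unconditioned shift, unconditioned shift, rhotacism, intervocalic lenition)
Among the options, 'fiseru' alone shows every Lupanic change applied in order.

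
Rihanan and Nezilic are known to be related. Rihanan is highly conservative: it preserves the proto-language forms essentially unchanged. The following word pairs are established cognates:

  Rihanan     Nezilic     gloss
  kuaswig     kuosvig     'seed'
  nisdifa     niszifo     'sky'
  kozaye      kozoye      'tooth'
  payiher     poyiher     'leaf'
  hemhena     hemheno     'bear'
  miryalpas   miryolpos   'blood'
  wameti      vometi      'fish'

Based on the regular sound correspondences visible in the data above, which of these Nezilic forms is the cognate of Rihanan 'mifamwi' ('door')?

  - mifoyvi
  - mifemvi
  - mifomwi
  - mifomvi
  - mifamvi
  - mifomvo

mifomvi

wameti ~ vometi — Rihanan a corresponds to Nezilic o after a consonant, before a nasal.
kuaswig ~ kuosvig — Rihanan w corresponds to Nezilic v after a consonant, before a front vowel.
Applying these to Rihanan 'mifamwi':
  mifamwi → mifomwi   (a→o after a consonant, before a nasal)
  mifomwi → mifomvi   (w→v after a consonant, before a front vowel)
So the Nezilic cognate is 'mifomvi'.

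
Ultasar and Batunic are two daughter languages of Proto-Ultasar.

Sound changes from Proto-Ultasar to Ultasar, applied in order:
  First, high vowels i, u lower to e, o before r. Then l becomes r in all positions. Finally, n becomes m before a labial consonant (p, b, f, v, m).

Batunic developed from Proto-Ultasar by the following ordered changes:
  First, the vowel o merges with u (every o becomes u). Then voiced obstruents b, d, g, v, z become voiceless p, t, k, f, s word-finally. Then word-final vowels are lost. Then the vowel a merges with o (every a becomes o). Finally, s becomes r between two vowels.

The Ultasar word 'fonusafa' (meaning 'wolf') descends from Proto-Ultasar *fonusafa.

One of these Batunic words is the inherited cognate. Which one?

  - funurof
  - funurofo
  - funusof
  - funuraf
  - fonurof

Batunic: *fonusafa
  fonusafa → funusafa   [vowel merger]
  funusafa (rule 2 does not apply)
  funusafa → funusaf   [apocope]
  funusaf → funusof   [vowel merger]
  funusof → funurof   [rhotacism]
  giving Batunic funurof.
Among the options, 'funurof' alone shows every Batunic change applied in order.

funurof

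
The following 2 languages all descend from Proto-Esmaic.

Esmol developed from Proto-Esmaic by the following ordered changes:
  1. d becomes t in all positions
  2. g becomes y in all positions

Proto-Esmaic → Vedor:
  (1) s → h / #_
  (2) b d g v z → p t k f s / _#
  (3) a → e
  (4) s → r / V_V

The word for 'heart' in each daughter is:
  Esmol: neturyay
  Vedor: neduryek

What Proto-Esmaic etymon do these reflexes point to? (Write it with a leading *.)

*neduryag

Position 7: Esmol has a, Vedor has e. Esmol preserves a here (none of its changes turn any other segment into a), so the proto-segment is *a.
Position 3: Esmol has t, Vedor has d. Vedor preserves d here (none of its changes turn any other segment into d), so the proto-segment is *d.
Verify the candidate proto-form against each daughter:
Esmol: *neduryag
  neduryag → neturyag   [unconditioned shift]
  neturyag → neturyay   [unconditioned shift]
  giving Esmol neturyay.
Vedor: *neduryag > neduryak > neduryek  (by final devoicing, vowel merger)
No other proto-form is consistent with every reflex, so the reconstruction is *neduryag.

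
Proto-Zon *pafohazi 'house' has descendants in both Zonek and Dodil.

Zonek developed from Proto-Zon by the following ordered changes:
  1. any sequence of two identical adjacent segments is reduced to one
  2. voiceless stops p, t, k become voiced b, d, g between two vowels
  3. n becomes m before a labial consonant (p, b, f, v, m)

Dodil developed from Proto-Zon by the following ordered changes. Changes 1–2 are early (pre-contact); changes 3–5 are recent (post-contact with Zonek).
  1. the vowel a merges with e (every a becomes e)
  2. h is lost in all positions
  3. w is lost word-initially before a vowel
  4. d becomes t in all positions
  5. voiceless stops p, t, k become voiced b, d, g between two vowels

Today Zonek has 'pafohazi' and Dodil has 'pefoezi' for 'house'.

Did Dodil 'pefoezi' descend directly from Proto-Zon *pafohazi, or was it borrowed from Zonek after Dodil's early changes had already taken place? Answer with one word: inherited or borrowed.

If inherited, *pafohazi would pass through all of Dodil's changes:
Dodil: start from *pafohazi.
  rule 1 (vowel merger): pafohazi → pefohezi
  rule 2 (h-loss): pefohezi → pefoezi
  rule 3: no change — pefoezi
  rule 4: no change — pefoezi
  rule 5: no change — pefoezi
  ⇒ Dodil pefoezi
If borrowed from Zonek 'pafohazi' after the early changes, it would undergo only the recent ones:
  rule 3 (glide loss): no change (pafohazi)
  rule 4 (unconditioned shift): no change (pafohazi)
  rule 5 (intervocalic voicing): no change (pafohazi)
  ⇒ as a loan: pafohazi
Dodil 'pefoezi' matches the inherited outcome exactly, so it is an inherited cognate, not a loan.

inherited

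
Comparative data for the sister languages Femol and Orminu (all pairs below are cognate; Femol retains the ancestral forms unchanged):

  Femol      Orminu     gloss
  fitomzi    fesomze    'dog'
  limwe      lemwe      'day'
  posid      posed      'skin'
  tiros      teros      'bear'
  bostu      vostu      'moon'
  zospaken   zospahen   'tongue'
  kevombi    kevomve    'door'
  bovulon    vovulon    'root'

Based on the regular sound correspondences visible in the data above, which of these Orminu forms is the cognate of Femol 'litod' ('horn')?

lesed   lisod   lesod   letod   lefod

lesod

fitomzi ~ fesomze, posid ~ posed — Femol i corresponds to Orminu e after a consonant, before a consonant other than r, m, n, p, b, f, v.
fitomzi ~ fesomze — Femol t corresponds to Orminu s between vowels (before a back vowel).
Applying these to Femol 'litod':
  litod → letod   (i→e after a consonant, before a consonant other than r, m, n, p, b, f, v)
  letod → lesod   (t→s between vowels (before a back vowel))
So the Orminu cognate is 'lesod'.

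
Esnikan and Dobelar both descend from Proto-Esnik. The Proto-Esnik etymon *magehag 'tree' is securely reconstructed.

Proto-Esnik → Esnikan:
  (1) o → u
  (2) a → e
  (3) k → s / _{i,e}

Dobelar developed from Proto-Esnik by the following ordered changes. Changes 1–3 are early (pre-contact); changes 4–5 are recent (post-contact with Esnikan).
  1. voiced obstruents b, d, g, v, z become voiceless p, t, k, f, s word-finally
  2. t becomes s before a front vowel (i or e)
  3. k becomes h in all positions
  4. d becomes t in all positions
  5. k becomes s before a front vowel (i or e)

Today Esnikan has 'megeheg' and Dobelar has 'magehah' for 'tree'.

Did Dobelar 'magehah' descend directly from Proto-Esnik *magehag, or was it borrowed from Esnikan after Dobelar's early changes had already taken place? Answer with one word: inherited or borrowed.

If inherited, *magehag would pass through all of Dobelar's changes:
Dobelar: *magehag > magehak > magehah  (by final devoicing, unconditioned shift)
If borrowed from Esnikan 'megeheg' after the early changes, it would undergo only the recent ones:
  rule 4 (unconditioned shift): no change (megeheg)
  rule 5 (palatalisation): no change (megeheg)
  ⇒ as a loan: megeheg
Dobelar 'magehah' matches the inherited outcome exactly, so it is an inherited cognate, not a loan.

inherited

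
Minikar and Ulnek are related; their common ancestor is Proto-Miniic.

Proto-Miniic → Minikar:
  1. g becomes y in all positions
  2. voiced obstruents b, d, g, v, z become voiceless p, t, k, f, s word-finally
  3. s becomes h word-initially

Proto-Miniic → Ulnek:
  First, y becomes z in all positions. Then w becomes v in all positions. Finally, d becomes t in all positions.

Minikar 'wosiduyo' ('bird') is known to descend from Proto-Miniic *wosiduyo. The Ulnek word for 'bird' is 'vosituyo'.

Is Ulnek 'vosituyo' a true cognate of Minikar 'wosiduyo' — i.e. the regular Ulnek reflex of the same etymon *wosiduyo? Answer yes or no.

no

Derive the expected Ulnek reflex of *wosiduyo:
Ulnek: *wosiduyo
  wosiduyo → wosiduzo   [unconditioned shift]
  wosiduzo → vosiduzo   [unconditioned shift]
  vosiduzo → vosituzo   [unconditioned shift]
  giving Ulnek vosituzo.
The regular Ulnek reflex would be 'vosituzo', but the attested form is 'vosituyo'. The correspondence is irregular, so they are not cognates (the Ulnek form has a different source).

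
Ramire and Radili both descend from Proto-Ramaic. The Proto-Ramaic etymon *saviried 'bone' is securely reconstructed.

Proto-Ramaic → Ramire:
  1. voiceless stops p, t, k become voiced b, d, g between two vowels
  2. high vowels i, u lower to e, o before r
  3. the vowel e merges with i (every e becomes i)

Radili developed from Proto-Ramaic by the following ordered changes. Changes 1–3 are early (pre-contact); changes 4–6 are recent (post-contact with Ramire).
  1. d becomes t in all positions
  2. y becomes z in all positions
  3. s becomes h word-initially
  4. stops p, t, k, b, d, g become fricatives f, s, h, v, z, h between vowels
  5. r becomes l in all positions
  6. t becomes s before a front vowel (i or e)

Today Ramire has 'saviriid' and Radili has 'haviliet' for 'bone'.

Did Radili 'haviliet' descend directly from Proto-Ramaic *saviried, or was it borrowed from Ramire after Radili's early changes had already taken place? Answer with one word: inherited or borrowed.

If inherited, *saviried would pass through all of Radili's changes:
Radili: *saviried
  saviried → saviriet   [unconditioned shift]
  saviriet (rule 2 does not apply)
  saviriet → haviriet   [debuccalisation]
  haviriet (rule 4 does not apply)
  haviriet → haviliet   [unconditioned shift]
  haviliet (rule 6 does not apply)
  giving Radili haviliet.
If borrowed from Ramire 'saviriid' after the early changes, it would undergo only the recent ones:
  rule 4 (intervocalic lenition): no change (saviriid)
  rule 5 (unconditioned shift): saviriid → saviliid
  rule 6 (palatalisation): no change (saviliid)
  ⇒ as a loan: saviliid
Radili 'haviliet' matches the inherited outcome exactly, so it is an inherited cognate, not a loan.

inherited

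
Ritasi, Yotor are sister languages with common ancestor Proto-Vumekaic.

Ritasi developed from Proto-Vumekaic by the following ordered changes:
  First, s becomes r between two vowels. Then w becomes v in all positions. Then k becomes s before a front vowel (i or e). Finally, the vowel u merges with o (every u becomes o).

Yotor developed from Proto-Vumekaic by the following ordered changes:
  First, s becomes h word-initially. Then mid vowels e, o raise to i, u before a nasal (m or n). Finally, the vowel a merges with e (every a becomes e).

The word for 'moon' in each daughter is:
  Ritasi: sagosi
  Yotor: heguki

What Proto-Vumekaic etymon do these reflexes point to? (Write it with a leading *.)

*saguki

Position 4: Ritasi has o, Yotor has u. Taking the neighbouring segments as reconstructed: Ritasi o could go back to *o or *u; Yotor u can only go back to *u — the one source consistent with every daughter is *u.
Position 5: Ritasi has s, Yotor has k. Yotor preserves k here (none of its changes turn any other segment into k), so the proto-segment is *k.
This points to *saguki. Verify forward in each daughter:
Ritasi: *saguki > sagusi > sagosi  (by palatalisation, vowel merger)
Yotor: *saguki > haguki > heguki  (by debuccalisation, vowel merger)
*saguki is the unique common source.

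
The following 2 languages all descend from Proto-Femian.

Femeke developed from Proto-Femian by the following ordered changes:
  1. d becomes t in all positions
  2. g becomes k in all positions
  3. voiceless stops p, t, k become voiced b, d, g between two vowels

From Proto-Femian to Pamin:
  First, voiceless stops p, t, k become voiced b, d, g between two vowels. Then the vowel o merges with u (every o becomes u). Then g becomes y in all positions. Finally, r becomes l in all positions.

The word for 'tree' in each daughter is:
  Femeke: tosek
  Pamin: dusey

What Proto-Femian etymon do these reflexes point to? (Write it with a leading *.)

*doseg

Position 5: Femeke has k, Pamin has y. Taking the neighbouring segments as reconstructed: Femeke k could go back to *k or *g; Pamin y could go back to *g or *y — the one source consistent with every daughter is *g.
Position 2: Femeke has o, Pamin has u. Femeke preserves o here (none of its changes turn any other segment into o), so the proto-segment is *o.
Continuing position by position gives *doseg; check it forward:
Femeke: *doseg > toseg > tosek  (by unconditioned shift, unconditioned shift)
Pamin: *doseg
  doseg (rule 1 does not apply)
  doseg → duseg   [vowel merger]
  duseg → dusey   [unconditioned shift]
  dusey (rule 4 does not apply)
  giving Pamin dusey.
*doseg is the unique common source.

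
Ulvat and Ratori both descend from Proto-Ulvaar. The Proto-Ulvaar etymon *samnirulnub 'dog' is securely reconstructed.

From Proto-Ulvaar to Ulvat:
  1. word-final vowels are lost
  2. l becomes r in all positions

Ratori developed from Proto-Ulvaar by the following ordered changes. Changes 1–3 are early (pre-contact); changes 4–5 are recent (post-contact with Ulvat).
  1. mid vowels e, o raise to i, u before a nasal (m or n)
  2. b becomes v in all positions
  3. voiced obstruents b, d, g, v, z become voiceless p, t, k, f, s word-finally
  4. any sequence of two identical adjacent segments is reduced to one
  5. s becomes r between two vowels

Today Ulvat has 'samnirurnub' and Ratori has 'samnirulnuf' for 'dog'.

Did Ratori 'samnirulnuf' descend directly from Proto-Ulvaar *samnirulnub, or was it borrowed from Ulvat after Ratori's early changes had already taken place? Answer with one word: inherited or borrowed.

inherited

If inherited, *samnirulnub would pass through all of Ratori's changes:
Ratori: start from *samnirulnub.
  rule 1: no change — samnirulnub
  rule 2 (unconditioned shift): samnirulnub → samnirulnuv
  rule 3 (final devoicing): samnirulnuv → samnirulnuf
  rule 4: no change — samnirulnuf
  rule 5: no change — samnirulnuf
  ⇒ Ratori samnirulnuf
If borrowed from Ulvat 'samnirurnub' after the early changes, it would undergo only the recent ones:
  rule 4 (degemination): no change (samnirurnub)
  rule 5 (rhotacism): no change (samnirurnub)
  ⇒ as a loan: samnirurnub
Ratori 'samnirulnuf' matches the inherited outcome exactly, so it is an inherited cognate, not a loan.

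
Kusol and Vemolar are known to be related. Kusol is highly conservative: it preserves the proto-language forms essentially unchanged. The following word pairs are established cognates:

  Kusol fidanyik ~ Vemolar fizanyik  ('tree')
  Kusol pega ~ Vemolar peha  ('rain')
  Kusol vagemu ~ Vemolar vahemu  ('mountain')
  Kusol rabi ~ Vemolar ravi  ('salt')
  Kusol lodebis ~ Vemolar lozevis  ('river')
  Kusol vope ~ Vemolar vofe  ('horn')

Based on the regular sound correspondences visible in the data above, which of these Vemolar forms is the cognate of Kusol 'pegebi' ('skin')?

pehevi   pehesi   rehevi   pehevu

vagemu ~ vahemu — Kusol g corresponds to Vemolar h between vowels (before a front vowel).
rabi ~ ravi, lodebis ~ lozevis — Kusol b corresponds to Vemolar v between vowels (before a front vowel).
Applying these to Kusol 'pegebi':
  pegebi → pehebi   (g→h between vowels (before a front vowel))
  pehebi → pehevi   (b→v between vowels (before a front vowel))
So the Vemolar cognate is 'pehevi'.

pehevi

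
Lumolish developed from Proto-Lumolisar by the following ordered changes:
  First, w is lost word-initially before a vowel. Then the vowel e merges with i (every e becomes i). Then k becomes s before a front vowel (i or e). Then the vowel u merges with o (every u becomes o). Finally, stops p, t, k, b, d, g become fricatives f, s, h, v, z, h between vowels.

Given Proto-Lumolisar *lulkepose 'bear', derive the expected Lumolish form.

lolsifosi

Lumolish: start from *lulkepose.
  rule 1: no change — lulkepose
  rule 2 (vowel merger): lulkepose → lulkiposi
  rule 3 (palatalisation): lulkiposi → lulsiposi
  rule 4 (vowel merger): lulsiposi → lolsiposi
  rule 5 (intervocalic lenition): lolsiposi → lolsifosi
  ⇒ Lumolish lolsifosi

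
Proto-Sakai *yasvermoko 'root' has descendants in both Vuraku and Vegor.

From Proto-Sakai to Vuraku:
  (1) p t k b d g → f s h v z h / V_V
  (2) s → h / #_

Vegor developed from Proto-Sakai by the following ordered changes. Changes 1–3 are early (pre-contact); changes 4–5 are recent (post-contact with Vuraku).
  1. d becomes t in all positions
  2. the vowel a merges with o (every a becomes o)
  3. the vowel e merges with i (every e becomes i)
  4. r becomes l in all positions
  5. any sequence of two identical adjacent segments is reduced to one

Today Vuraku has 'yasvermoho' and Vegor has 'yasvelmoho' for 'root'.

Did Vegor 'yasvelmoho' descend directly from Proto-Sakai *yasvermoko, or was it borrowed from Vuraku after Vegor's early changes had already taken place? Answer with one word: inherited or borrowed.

borrowed

If inherited, *yasvermoko would pass through all of Vegor's changes:
Vegor: *yasvermoko
  yasvermoko (rule 1 does not apply)
  yasvermoko → yosvermoko   [vowel merger]
  yosvermoko → yosvirmoko   [vowel merger]
  yosvirmoko → yosvilmoko   [unconditioned shift]
  yosvilmoko (rule 5 does not apply)
  giving Vegor yosvilmoko.
If borrowed from Vuraku 'yasvermoho' after the early changes, it would undergo only the recent ones:
  rule 4 (unconditioned shift): yasvermoho → yasvelmoho
  rule 5 (degemination): no change (yasvelmoho)
  ⇒ as a loan: yasvelmoho
Vegor 'yasvelmoho' matches the loan outcome 'yasvelmoho', not the inherited 'yosvilmoko' — it skipped the early Vegor changes, so it was borrowed from Vuraku.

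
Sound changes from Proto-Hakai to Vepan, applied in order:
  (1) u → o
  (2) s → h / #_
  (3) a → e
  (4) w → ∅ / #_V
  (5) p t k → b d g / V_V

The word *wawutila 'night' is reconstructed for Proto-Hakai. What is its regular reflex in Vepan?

ewodile

Vepan: *wawutila > wawotila > wewotile > ewotile > ewodile  (by vowel merger, vowel merger, glide loss, intervocalic voicing)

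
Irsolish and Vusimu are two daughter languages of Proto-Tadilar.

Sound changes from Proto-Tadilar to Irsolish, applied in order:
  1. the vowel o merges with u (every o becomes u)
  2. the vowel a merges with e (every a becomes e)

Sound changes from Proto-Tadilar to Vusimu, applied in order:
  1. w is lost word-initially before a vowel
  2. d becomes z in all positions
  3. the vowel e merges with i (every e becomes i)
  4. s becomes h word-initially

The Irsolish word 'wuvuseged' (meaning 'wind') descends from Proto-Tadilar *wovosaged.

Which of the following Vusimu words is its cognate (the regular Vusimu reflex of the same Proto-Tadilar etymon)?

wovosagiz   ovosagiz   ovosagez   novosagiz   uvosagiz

Vusimu: start from *wovosaged.
  rule 1 (glide loss): wovosaged → ovosaged
  rule 2 (unconditioned shift): ovosaged → ovosagez
  rule 3 (vowel merger): ovosagez → ovosagiz
  rule 4: no change — ovosagiz
  ⇒ Vusimu ovosagiz

ovosagiz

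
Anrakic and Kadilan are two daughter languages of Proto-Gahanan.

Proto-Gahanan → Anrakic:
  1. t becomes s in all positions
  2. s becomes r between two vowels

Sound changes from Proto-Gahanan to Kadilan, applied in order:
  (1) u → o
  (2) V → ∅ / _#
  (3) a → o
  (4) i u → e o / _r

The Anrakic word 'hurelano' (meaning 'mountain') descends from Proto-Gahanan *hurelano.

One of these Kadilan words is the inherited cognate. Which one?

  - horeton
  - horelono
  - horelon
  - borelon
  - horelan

horelon

Kadilan: start from *hurelano.
  rule 1 (vowel merger): hurelano → horelano
  rule 2 (apocope): horelano → horelan
  rule 3 (vowel merger): horelan → horelon
  rule 4: no change — horelon
  ⇒ Kadilan horelon
Among the options, 'horelon' alone shows every Kadilan change applied in order.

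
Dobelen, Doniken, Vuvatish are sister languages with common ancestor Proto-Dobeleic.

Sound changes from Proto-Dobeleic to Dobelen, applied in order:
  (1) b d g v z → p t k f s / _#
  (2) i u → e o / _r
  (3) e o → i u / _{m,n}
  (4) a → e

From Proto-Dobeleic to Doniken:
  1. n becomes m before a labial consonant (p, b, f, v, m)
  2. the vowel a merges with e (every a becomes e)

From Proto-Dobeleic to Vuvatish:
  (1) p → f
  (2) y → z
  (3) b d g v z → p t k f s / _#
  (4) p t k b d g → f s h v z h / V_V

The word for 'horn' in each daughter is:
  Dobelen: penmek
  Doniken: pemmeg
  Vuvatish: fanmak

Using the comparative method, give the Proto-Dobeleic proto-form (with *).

*panmag

Position 3: Dobelen has n, Doniken has m, Vuvatish has n. Dobelen preserves n here (none of its changes turn any other segment into n), so the proto-segment is *n.
Position 5: Dobelen has e, Doniken has e, Vuvatish has a. Vuvatish preserves a here (none of its changes turn any other segment into a), so the proto-segment is *a.
Position 6: Dobelen has k, Doniken has g, Vuvatish has k. Doniken preserves g here (none of its changes turn any other segment into g), so the proto-segment is *g.
Continuing position by position gives *panmag; check it forward:
Dobelen: *panmag
  panmag → panmak   [final devoicing]
  panmak (rule 2 does not apply)
  panmak (rule 3 does not apply)
  panmak → penmek   [vowel merger]
  giving Dobelen penmek.
Doniken: *panmag > pammag > pemmeg  (by nasal place assimilation, vowel merger)
Vuvatish: start from *panmag.
  rule 1 (unconditioned shift): panmag → fanmag
  rule 2: no change — fanmag
  rule 3 (final devoicing): fanmag → fanmak
  rule 4: no change — fanmak
  ⇒ Vuvatish fanmak
No other proto-form is consistent with every reflex, so the reconstruction is *panmag.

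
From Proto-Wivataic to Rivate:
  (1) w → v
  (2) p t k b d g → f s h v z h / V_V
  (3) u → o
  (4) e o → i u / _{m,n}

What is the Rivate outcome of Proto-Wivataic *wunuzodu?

Rivate: *wunuzodu > vunuzodu > vunuzozu > vonozozo > vunozozo  (by unconditioned shift, intervocalic lenition, vowel merger, pre-nasal raising)

vunozozo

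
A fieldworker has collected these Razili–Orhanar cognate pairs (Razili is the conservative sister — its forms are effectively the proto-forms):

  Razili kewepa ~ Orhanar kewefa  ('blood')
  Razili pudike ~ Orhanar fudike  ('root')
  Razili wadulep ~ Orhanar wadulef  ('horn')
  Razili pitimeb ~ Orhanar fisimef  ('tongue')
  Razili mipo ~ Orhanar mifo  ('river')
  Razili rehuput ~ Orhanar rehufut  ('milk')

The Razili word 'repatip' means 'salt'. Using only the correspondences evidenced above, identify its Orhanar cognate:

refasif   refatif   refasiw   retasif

refasif

kewepa ~ kewefa — Razili p corresponds to Orhanar f between vowels (before a back vowel).
pitimeb ~ fisimef — Razili t corresponds to Orhanar s between vowels (before a front vowel).
wadulep ~ wadulef — Razili p corresponds to Orhanar f word-finally.
Applying these to Razili 'repatip':
  repatip → refatip   (p→f between vowels (before a back vowel))
  refatip → refasip   (t→s between vowels (before a front vowel))
  refasip → refasif   (p→f word-finally)
So the Orhanar cognate is 'refasif'.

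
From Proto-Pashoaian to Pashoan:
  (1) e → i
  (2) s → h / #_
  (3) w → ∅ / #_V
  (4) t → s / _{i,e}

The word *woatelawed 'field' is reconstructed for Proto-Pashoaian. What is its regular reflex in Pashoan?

Pashoan: *woatelawed > woatilawid > oatilawid > oasilawid  (by vowel merger, glide loss, palatalisation)

oasilawid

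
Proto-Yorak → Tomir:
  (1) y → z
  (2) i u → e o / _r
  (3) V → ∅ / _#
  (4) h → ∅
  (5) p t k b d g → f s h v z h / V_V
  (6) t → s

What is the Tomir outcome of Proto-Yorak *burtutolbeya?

Tomir: start from *burtutolbeya.
  rule 1 (unconditioned shift): burtutolbeya → burtutolbeza
  rule 2 (pre-rhotic lowering): burtutolbeza → bortutolbeza
  rule 3 (apocope): bortutolbeza → bortutolbez
  rule 4: no change — bortutolbez
  rule 5 (intervocalic lenition): bortutolbez → bortusolbez
  rule 6 (unconditioned shift): bortusolbez → borsusolbez
  ⇒ Tomir borsusolbez

borsusolbez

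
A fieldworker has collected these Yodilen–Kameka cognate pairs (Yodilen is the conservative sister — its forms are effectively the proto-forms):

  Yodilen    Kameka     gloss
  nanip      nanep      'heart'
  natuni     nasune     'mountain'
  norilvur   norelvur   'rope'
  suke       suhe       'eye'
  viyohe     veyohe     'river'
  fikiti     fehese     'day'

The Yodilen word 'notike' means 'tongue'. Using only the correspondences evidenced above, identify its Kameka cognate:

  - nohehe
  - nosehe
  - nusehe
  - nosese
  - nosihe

fikiti ~ fehese — Yodilen t corresponds to Kameka s between vowels (before a front vowel).
norilvur ~ norelvur, viyohe ~ veyohe — Yodilen i corresponds to Kameka e after a consonant, before a consonant other than r, m, n, p, b, f, v.
suke ~ suhe — Yodilen k corresponds to Kameka h between vowels (before a front vowel).
Applying these to Yodilen 'notike':
  notike → nosike   (t→s between vowels (before a front vowel))
  nosike → noseke   (i→e after a consonant, before a consonant other than r, m, n, p, b, f, v)
  noseke → nosehe   (k→h between vowels (before a front vowel))
So the Kameka cognate is 'nosehe'.

nosehe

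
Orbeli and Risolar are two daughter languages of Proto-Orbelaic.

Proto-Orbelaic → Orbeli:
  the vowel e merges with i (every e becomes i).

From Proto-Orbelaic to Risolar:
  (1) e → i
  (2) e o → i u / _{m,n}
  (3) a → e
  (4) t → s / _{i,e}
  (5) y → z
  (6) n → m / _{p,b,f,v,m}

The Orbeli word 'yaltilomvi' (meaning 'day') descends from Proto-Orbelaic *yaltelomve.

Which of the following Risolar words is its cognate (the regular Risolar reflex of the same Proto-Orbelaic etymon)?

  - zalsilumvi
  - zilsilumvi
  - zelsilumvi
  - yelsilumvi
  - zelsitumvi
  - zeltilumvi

Risolar: start from *yaltelomve.
  rule 1 (vowel merger): yaltelomve → yaltilomvi
  rule 2 (pre-nasal raising): yaltilomvi → yaltilumvi
  rule 3 (vowel merger): yaltilumvi → yeltilumvi
  rule 4 (palatalisation): yeltilumvi → yelsilumvi
  rule 5 (unconditioned shift): yelsilumvi → zelsilumvi
  rule 6: no change — zelsilumvi
  ⇒ Risolar zelsilumvi
Only 'zelsilumvi' matches the regular Risolar development of *yaltelomve.

zelsilumvi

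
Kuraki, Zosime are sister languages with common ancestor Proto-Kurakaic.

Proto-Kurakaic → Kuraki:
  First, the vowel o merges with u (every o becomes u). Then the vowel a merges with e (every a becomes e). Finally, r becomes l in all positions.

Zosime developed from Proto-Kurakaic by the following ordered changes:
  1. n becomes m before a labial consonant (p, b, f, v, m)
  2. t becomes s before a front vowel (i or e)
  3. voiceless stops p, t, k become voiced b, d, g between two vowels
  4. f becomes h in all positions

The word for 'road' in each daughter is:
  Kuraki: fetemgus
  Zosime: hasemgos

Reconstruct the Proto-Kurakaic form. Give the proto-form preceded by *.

Position 2: Kuraki has e, Zosime has a. Zosime preserves a here (none of its changes turn any other segment into a), so the proto-segment is *a.
Position 7: Kuraki has u, Zosime has o. Zosime preserves o here (none of its changes turn any other segment into o), so the proto-segment is *o.
Verify the candidate proto-form against each daughter:
Kuraki: *fatemgos > fatemgus > fetemgus  (by vowel merger, vowel merger)
Zosime: *fatemgos
  fatemgos (rule 1 does not apply)
  fatemgos → fasemgos   [palatalisation]
  fasemgos (rule 3 does not apply)
  fasemgos → hasemgos   [unconditioned shift]
  giving Zosime hasemgos.
*fatemgos is the unique common source.

*fatemgos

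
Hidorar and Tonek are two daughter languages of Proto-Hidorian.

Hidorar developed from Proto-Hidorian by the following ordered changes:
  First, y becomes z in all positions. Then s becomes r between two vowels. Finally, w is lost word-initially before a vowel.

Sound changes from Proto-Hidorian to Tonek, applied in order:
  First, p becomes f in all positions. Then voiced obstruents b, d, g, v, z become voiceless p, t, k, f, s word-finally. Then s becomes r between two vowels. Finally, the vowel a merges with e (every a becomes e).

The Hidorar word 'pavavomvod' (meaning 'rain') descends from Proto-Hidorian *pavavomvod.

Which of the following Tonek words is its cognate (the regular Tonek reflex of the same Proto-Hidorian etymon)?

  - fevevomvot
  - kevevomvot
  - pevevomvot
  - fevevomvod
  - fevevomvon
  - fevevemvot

fevevomvot

Tonek: *pavavomvod > favavomvod > favavomvot > fevevomvot  (by unconditioned shift, final devoicing, vowel merger)
Only 'fevevomvot' matches the regular Tonek development of *pavavomvod.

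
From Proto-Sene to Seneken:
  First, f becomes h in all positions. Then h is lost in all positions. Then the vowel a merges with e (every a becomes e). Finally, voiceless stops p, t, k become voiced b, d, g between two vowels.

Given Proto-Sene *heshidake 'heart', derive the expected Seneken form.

esidege

Seneken: start from *heshidake.
  rule 1: no change — heshidake
  rule 2 (h-loss): heshidake → esidake
  rule 3 (vowel merger): esidake → esideke
  rule 4 (intervocalic voicing): esideke → esidege
  ⇒ Seneken esidege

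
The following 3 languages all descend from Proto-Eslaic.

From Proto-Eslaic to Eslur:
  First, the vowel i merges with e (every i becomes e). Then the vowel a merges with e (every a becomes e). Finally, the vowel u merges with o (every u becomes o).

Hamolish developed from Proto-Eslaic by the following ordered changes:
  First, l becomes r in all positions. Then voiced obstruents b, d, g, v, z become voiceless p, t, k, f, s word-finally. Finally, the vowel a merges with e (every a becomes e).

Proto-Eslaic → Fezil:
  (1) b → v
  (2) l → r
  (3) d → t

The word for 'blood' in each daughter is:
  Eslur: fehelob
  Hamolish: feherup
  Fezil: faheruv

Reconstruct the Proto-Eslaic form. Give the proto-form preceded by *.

*fahelub

Position 2: Eslur has e, Hamolish has e, Fezil has a. Fezil preserves a here (none of its changes turn any other segment into a), so the proto-segment is *a.
Position 5: Eslur has l, Hamolish has r, Fezil has r. Eslur preserves l here (none of its changes turn any other segment into l), so the proto-segment is *l.
Continuing position by position gives *fahelub; check it forward:
Eslur: start from *fahelub.
  rule 1: no change — fahelub
  rule 2 (vowel merger): fahelub → fehelub
  rule 3 (vowel merger): fehelub → fehelob
  ⇒ Eslur fehelob
Hamolish: start from *fahelub.
  rule 1 (unconditioned shift): fahelub → faherub
  rule 2 (final devoicing): faherub → faherup
  rule 3 (vowel merger): faherup → feherup
  ⇒ Hamolish feherup
Fezil: start from *fahelub.
  rule 1 (unconditioned shift): fahelub → faheluv
  rule 2 (unconditioned shift): faheluv → faheruv
  rule 3: no change — faheruv
  ⇒ Fezil faheruv
Only *fahelub yields all of Eslur fehelob, Hamolish feherup, Fezil faheruv.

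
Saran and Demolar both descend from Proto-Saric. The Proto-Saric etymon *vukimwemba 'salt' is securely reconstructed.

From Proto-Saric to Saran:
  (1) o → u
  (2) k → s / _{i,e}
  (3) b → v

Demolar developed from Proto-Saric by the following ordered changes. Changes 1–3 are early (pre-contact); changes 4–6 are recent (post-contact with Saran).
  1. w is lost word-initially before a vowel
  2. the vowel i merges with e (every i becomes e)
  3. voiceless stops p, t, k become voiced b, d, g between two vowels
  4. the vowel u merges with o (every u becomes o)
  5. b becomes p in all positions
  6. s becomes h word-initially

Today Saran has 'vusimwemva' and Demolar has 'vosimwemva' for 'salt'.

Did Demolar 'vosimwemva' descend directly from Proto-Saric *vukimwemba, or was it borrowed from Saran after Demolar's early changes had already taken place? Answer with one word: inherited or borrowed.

If inherited, *vukimwemba would pass through all of Demolar's changes:
Demolar: *vukimwemba
  vukimwemba (rule 1 does not apply)
  vukimwemba → vukemwemba   [vowel merger]
  vukemwemba → vugemwemba   [intervocalic voicing]
  vugemwemba → vogemwemba   [vowel merger]
  vogemwemba → vogemwempa   [unconditioned shift]
  vogemwempa (rule 6 does not apply)
  giving Demolar vogemwempa.
If borrowed from Saran 'vusimwemva' after the early changes, it would undergo only the recent ones:
  rule 4 (vowel merger): vusimwemva → vosimwemva
  rule 5 (unconditioned shift): no change (vosimwemva)
  rule 6 (debuccalisation): no change (vosimwemva)
  ⇒ as a loan: vosimwemva
Demolar 'vosimwemva' matches the loan outcome 'vosimwemva', not the inherited 'vogemwempa' — it skipped the early Demolar changes, so it was borrowed from Saran.

borrowed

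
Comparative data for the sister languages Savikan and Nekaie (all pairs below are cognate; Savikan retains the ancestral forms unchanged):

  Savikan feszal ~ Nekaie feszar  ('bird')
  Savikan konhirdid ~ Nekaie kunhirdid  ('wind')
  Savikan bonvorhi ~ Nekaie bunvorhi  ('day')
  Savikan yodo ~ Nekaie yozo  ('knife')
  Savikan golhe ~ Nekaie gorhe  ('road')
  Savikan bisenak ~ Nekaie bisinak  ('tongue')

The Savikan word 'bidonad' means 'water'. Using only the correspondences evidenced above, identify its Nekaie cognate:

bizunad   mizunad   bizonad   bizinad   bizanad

bizunad

yodo ~ yozo — Savikan d corresponds to Nekaie z between vowels (before a back vowel).
konhirdid ~ kunhirdid, bonvorhi ~ bunvorhi — Savikan o corresponds to Nekaie u after a consonant, before a nasal.
Applying these to Savikan 'bidonad':
  bidonad → bizonad   (d→z between vowels (before a back vowel))
  bizonad → bizunad   (o→u after a consonant, before a nasal)
So the Nekaie cognate is 'bizunad'.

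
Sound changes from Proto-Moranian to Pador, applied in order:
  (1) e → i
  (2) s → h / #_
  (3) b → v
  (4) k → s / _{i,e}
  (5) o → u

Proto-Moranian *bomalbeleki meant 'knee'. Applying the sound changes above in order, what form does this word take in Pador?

vumalvilisi

Pador: *bomalbeleki
  bomalbeleki → bomalbiliki   [vowel merger]
  bomalbiliki (rule 2 does not apply)
  bomalbiliki → vomalviliki   [unconditioned shift]
  vomalviliki → vomalvilisi   [palatalisation]
  vomalvilisi → vumalvilisi   [vowel merger]
  giving Pador vumalvilisi.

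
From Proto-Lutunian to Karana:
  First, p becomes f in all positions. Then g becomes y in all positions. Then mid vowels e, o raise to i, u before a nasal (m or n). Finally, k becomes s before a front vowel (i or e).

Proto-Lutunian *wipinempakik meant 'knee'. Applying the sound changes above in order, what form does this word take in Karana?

wifinimfasik

Karana: start from *wipinempakik.
  rule 1 (unconditioned shift): wipinempakik → wifinemfakik
  rule 2: no change — wifinemfakik
  rule 3 (pre-nasal raising): wifinemfakik → wifinimfakik
  rule 4 (palatalisation): wifinimfakik → wifinimfasik
  ⇒ Karana wifinimfasik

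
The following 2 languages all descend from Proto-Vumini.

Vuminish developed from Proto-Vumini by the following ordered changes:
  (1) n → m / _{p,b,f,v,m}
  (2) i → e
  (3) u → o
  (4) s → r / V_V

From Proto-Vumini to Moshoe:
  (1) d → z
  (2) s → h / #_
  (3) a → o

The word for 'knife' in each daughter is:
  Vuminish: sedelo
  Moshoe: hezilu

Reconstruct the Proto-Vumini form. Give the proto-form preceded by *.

*sedilu

Position 3: Vuminish has d, Moshoe has z. Vuminish preserves d here (none of its changes turn any other segment into d), so the proto-segment is *d.
Position 4: Vuminish has e, Moshoe has i. Moshoe preserves i here (none of its changes turn any other segment into i), so the proto-segment is *i.
Verify the candidate proto-form against each daughter:
Vuminish: *sedilu
  sedilu (rule 1 does not apply)
  sedilu → sedelu   [vowel merger]
  sedelu → sedelo   [vowel merger]
  sedelo (rule 4 does not apply)
  giving Vuminish sedelo.
Moshoe: *sedilu
  sedilu → sezilu   [unconditioned shift]
  sezilu → hezilu   [debuccalisation]
  hezilu (rule 3 does not apply)
  giving Moshoe hezilu.
Only *sedilu yields all of Vuminish sedelo, Moshoe hezilu.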